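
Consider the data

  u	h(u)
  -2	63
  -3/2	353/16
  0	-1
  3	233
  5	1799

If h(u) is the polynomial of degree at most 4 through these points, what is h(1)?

L_0(1) = (5/2)·(1)·(-2)·(-4)/[(-1/2)·(-2)·(-5)·(-7)] = 4/7
L_1(1) = (3)·(1)·(-2)·(-4)/[(1/2)·(-3/2)·(-9/2)·(-13/2)] = -128/117
L_2(1) = (3)·(5/2)·(-2)·(-4)/[(2)·(3/2)·(-3)·(-5)] = 4/3
L_3(1) = (3)·(5/2)·(1)·(-4)/[(5)·(9/2)·(3)·(-2)] = 2/9
L_4(1) = (3)·(5/2)·(1)·(-2)/[(7)·(13/2)·(5)·(2)] = -3/91
Sum: 63·(4/7) + 353/16·(-128/117) + (-1)·(4/3) + 233·(2/9) + 1799·(-3/91) = 3

3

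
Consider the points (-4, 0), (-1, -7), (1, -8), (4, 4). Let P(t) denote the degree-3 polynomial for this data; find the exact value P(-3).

L_0(-3) = (-2)·(-4)·(-7)/[(-3)·(-5)·(-8)] = 7/15
L_1(-3) = (1)·(-4)·(-7)/[(3)·(-2)·(-5)] = 14/15
L_2(-3) = (1)·(-2)·(-7)/[(5)·(2)·(-3)] = -7/15
L_3(-3) = (1)·(-2)·(-4)/[(8)·(5)·(3)] = 1/15
Sum: 0 + (-7)·(14/15) + (-8)·(-7/15) + 4·(1/15) = -38/15

-38/15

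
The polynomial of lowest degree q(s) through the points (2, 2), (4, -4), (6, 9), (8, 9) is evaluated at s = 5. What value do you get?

L_0(5) = (1)·(-1)·(-3)/[(-2)·(-4)·(-6)] = -1/16
L_1(5) = (3)·(-1)·(-3)/[(2)·(-2)·(-4)] = 9/16
L_2(5) = (3)·(1)·(-3)/[(4)·(2)·(-2)] = 9/16
L_3(5) = (3)·(1)·(-1)/[(6)·(4)·(2)] = -1/16
Sum: 2·(-1/16) + (-4)·(9/16) + 9·(9/16) + 9·(-1/16) = 17/8

17/8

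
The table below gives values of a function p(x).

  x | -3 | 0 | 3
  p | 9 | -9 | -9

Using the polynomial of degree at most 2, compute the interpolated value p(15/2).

99/4

Evaluate each Lagrange basis at x = 15/2:
L_0(15/2) = (15/2)·(9/2)/[(-3)·(-6)] = 15/8
L_1(15/2) = (21/2)·(9/2)/[(3)·(-3)] = -21/4
L_2(15/2) = (21/2)·(15/2)/[(6)·(3)] = 35/8
Sum: 9·(15/8) + (-9)·(-21/4) + (-9)·(35/8) = 99/4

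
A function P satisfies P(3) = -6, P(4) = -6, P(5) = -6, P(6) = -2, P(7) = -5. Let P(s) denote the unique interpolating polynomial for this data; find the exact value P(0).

Evaluate each Lagrange basis at s = 0:
L_0(0) = (-4)·(-5)·(-6)·(-7)/[(-1)·(-2)·(-3)·(-4)] = 35
L_1(0) = (-3)·(-5)·(-6)·(-7)/[(1)·(-1)·(-2)·(-3)] = -105
L_2(0) = (-3)·(-4)·(-6)·(-7)/[(2)·(1)·(-1)·(-2)] = 126
L_3(0) = (-3)·(-4)·(-5)·(-7)/[(3)·(2)·(1)·(-1)] = -70
L_4(0) = (-3)·(-4)·(-5)·(-6)/[(4)·(3)·(2)·(1)] = 15
Sum: (-6)·(35) + (-6)·(-105) + (-6)·(126) + (-2)·(-70) + (-5)·(15) = -271

-271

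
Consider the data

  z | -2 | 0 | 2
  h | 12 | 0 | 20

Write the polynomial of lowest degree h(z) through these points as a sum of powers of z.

Build the Lagrange basis polynomials:
L_0(z) = z(z - 2) / [8] = (1/8)z^2 - (1/4)z
L_1(z) = (z + 2)(z - 2) / [-4] = -(1/4)z^2 + 1
L_2(z) = (z + 2)z / [8] = (1/8)z^2 + (1/4)z
h(z) = 12·L_0 + 0·L_1 + 20·L_2
  12·L_0(z) = (3/2)z^2 - 3z
  0·L_1(z) = 0
  20·L_2(z) = (5/2)z^2 + 5z
Adding term by term: 4z^2 + 2z

h(z) = 4z^2 + 2z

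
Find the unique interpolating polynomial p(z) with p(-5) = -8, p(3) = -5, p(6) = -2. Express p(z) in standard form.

Newton's divided differences:
p[-5,3] = (-5 - (-8)) / (3 - (-5)) = 3/8
p[3,6] = (-2 - (-5)) / (6 - 3) = 1
p[-5,3,6] = (1 - 3/8) / (6 - (-5)) = 5/88
p(z) = -8 + (3/8)·(z + 5) + (5/88)·(z + 5)(z - 3)
Expanding: p(z) = (5/88)z^2 + (43/88)z - 307/44

p(z) = (5/88)z^2 + (43/88)z - 307/44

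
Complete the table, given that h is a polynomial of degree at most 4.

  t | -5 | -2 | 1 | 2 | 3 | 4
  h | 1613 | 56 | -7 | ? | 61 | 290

The 5 known values determine h uniquely (degree ≤ 4).
L_0(2) = (4)·(1)·(-1)·(-2)/[(-3)·(-6)·(-8)·(-9)] = 1/162
L_1(2) = (7)·(1)·(-1)·(-2)/[(3)·(-3)·(-5)·(-6)] = -7/135
L_2(2) = (7)·(4)·(-1)·(-2)/[(6)·(3)·(-2)·(-3)] = 14/27
L_3(2) = (7)·(4)·(1)·(-2)/[(8)·(5)·(2)·(-1)] = 7/10
L_4(2) = (7)·(4)·(1)·(-1)/[(9)·(6)·(3)·(1)] = -14/81
Sum: 1613·(1/162) + 56·(-7/135) + (-7)·(14/27) + 61·(7/10) + 290·(-14/81) = -4

-4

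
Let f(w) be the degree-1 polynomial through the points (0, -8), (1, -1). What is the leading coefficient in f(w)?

The leading coefficient equals the top divided difference f[0,1].
f[0,1] = (-1 - (-8)) / (1 - 0) = 7

7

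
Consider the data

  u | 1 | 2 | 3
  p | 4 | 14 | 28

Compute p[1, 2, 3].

2

p[1,2] = (14 - 4) / (2 - 1) = 10
p[2,3] = (28 - 14) / (3 - 2) = 14
p[1,2,3] = (14 - 10) / (3 - 1) = 2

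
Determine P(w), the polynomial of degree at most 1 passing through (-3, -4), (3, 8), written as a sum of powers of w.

Build the Lagrange basis polynomials:
L_0(w) = (w - 3) / [-6] = -(1/6)w + 1/2
L_1(w) = (w + 3) / [6] = (1/6)w + 1/2
P(w) = (-4)·L_0 + 8·L_1
  (-4)·L_0(w) = (2/3)w - 2
  8·L_1(w) = (4/3)w + 4
Adding term by term: 2w + 2

P(w) = 2w + 2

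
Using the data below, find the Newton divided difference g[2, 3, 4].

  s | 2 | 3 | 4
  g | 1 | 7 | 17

g[2,3] = (7 - 1) / (3 - 2) = 6
g[3,4] = (17 - 7) / (4 - 3) = 10
g[2,3,4] = (10 - 6) / (4 - 2) = 2

2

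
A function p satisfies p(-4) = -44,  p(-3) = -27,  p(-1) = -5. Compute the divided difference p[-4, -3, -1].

p[-4,-3] = (-27 - (-44)) / (-3 - (-4)) = 17
p[-3,-1] = (-5 - (-27)) / (-1 - (-3)) = 11
p[-4,-3,-1] = (11 - 17) / (-1 - (-4)) = -2

-2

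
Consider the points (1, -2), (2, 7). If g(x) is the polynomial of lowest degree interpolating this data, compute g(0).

L_0(0) = (-2)/[(-1)] = 2
L_1(0) = (-1)/[(1)] = -1
Sum: (-2)·(2) + 7·(-1) = -11

-11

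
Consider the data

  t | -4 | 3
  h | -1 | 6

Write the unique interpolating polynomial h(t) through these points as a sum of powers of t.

Build the Lagrange basis polynomials:
L_0(t) = (t - 3) / [-7] = -(1/7)t + 3/7
L_1(t) = (t + 4) / [7] = (1/7)t + 4/7
h(t) = (-1)·L_0 + 6·L_1
  (-1)·L_0(t) = (1/7)t - 3/7
  6·L_1(t) = (6/7)t + 24/7
Adding term by term: t + 3

h(t) = t + 3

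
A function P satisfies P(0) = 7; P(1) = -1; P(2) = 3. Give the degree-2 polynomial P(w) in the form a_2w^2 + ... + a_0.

P(w) = 6w^2 - 14w + 7

Build the Lagrange basis polynomials:
L_0(w) = (w - 1)(w - 2) / [2] = (1/2)w^2 - (3/2)w + 1
L_1(w) = w(w - 2) / [-1] = -w^2 + 2w
L_2(w) = w(w - 1) / [2] = (1/2)w^2 - (1/2)w
P(w) = 7·L_0 + (-1)·L_1 + 3·L_2
  7·L_0(w) = (7/2)w^2 - (21/2)w + 7
  (-1)·L_1(w) = w^2 - 2w
  3·L_2(w) = (3/2)w^2 - (3/2)w
Adding term by term: 6w^2 - 14w + 7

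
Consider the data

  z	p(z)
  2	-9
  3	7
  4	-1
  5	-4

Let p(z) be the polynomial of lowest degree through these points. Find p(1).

-78

Using Newton's divided-difference form:
p[2,3] = (7 - (-9)) / (3 - 2) = 16
p[3,4] = (-1 - 7) / (4 - 3) = -8
p[4,5] = (-4 - (-1)) / (5 - 4) = -3
p[2,3,4] = (-8 - 16) / (4 - 2) = -12
p[3,4,5] = (-3 - (-8)) / (5 - 3) = 5/2
p[2,3,4,5] = (5/2 - (-12)) / (5 - 2) = 29/6
p(1) = -9 + 16·(-1) + (-12)·(-1)·(-2) + (29/6)·(-1)·(-2)·(-3) = -78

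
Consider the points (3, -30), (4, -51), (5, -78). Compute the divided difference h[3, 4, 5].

-3

h[3,4] = (-51 - (-30)) / (4 - 3) = -21
h[4,5] = (-78 - (-51)) / (5 - 4) = -27
h[3,4,5] = (-27 - (-21)) / (5 - 3) = -3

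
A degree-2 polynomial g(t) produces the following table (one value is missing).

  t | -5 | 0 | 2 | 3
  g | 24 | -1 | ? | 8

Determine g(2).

The 3 known values determine g uniquely (degree ≤ 2).
L_0(2) = (2)·(-1)/[(-5)·(-8)] = -1/20
L_1(2) = (7)·(-1)/[(5)·(-3)] = 7/15
L_2(2) = (7)·(2)/[(8)·(3)] = 7/12
Sum: 24·(-1/20) + (-1)·(7/15) + 8·(7/12) = 3

3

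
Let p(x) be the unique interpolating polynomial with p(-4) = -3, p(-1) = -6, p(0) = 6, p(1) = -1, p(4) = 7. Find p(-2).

Evaluate each Lagrange basis at x = -2:
L_0(-2) = (-1)·(-2)·(-3)·(-6)/[(-3)·(-4)·(-5)·(-8)] = 3/40
L_1(-2) = (2)·(-2)·(-3)·(-6)/[(3)·(-1)·(-2)·(-5)] = 12/5
L_2(-2) = (2)·(-1)·(-3)·(-6)/[(4)·(1)·(-1)·(-4)] = -9/4
L_3(-2) = (2)·(-1)·(-2)·(-6)/[(5)·(2)·(1)·(-3)] = 4/5
L_4(-2) = (2)·(-1)·(-2)·(-3)/[(8)·(5)·(4)·(3)] = -1/40
Sum: (-3)·(3/40) + (-6)·(12/5) + 6·(-9/4) + (-1)·(4/5) + 7·(-1/40) = -291/10

-291/10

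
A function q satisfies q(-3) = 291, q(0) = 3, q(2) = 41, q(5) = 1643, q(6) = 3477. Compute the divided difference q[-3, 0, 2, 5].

q[-3,0] = (3 - 291) / (0 - (-3)) = -96
q[0,2] = (41 - 3) / (2 - 0) = 19
q[2,5] = (1643 - 41) / (5 - 2) = 534
q[-3,0,2] = (19 - (-96)) / (2 - (-3)) = 23
q[0,2,5] = (534 - 19) / (5 - 0) = 103
q[-3,0,2,5] = (103 - 23) / (5 - (-3)) = 10

10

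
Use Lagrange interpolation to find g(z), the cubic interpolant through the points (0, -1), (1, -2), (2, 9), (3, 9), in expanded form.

g(z) = -(23/6)z^3 + (35/2)z^2 - (44/3)z - 1

Build the Lagrange basis polynomials:
L_0(z) = (z - 1)(z - 2)(z - 3) / [-6] = -(1/6)z^3 + z^2 - (11/6)z + 1
L_1(z) = z(z - 2)(z - 3) / [2] = (1/2)z^3 - (5/2)z^2 + 3z
L_2(z) = z(z - 1)(z - 3) / [-2] = -(1/2)z^3 + 2z^2 - (3/2)z
L_3(z) = z(z - 1)(z - 2) / [6] = (1/6)z^3 - (1/2)z^2 + (1/3)z
g(z) = (-1)·L_0 + (-2)·L_1 + 9·L_2 + 9·L_3
  (-1)·L_0(z) = (1/6)z^3 - z^2 + (11/6)z - 1
  (-2)·L_1(z) = -z^3 + 5z^2 - 6z
  9·L_2(z) = -(9/2)z^3 + 18z^2 - (27/2)z
  9·L_3(z) = (3/2)z^3 - (9/2)z^2 + 3z
Adding term by term: -(23/6)z^3 + (35/2)z^2 - (44/3)z - 1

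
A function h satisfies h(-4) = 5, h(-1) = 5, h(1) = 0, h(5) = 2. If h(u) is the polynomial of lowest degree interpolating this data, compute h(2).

Using Newton's divided-difference form:
h[-4,-1] = (5 - 5) / (-1 - (-4)) = 0
h[-1,1] = (0 - 5) / (1 - (-1)) = -5/2
h[1,5] = (2 - 0) / (5 - 1) = 1/2
h[-4,-1,1] = (-5/2 - 0) / (1 - (-4)) = -1/2
h[-1,1,5] = (1/2 - (-5/2)) / (5 - (-1)) = 1/2
h[-4,-1,1,5] = (1/2 - (-1/2)) / (5 - (-4)) = 1/9
h(2) = 5 + 0·(6) + (-1/2)·(6)·(3) + (1/9)·(6)·(3)·(1) = -2

-2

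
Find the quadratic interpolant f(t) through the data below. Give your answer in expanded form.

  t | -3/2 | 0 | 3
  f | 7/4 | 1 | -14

Newton's divided differences:
f[-3/2,0] = (1 - 7/4) / (0 - (-3/2)) = -1/2
f[0,3] = (-14 - 1) / (3 - 0) = -5
f[-3/2,0,3] = (-5 - (-1/2)) / (3 - (-3/2)) = -1
f(t) = 7/4 + (-1/2)·(t + 3/2) + (-1)·(t + 3/2)t
Expanding: f(t) = -t^2 - 2t + 1

f(t) = -t^2 - 2t + 1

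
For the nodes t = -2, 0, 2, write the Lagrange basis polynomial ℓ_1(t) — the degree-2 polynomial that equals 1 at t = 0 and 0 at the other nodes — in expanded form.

ℓ_1(t) = (t + 2)(t - 2) / [(2)·(-2)]
       = (t^2 - 4) / (-4)

ℓ_1(t) = -(1/4)t^2 + 1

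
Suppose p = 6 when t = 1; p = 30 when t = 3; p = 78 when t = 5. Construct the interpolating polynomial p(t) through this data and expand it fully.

p(t) = 3t^2 + 3

Newton's divided differences:
p[1,3] = (30 - 6) / (3 - 1) = 12
p[3,5] = (78 - 30) / (5 - 3) = 24
p[1,3,5] = (24 - 12) / (5 - 1) = 3
p(t) = 6 + 12·(t - 1) + 3·(t - 1)(t - 3)
Expanding: p(t) = 3t^2 + 3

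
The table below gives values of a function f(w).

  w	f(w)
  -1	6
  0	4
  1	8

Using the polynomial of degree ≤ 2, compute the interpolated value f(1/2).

21/4

Evaluate each Lagrange basis at w = 1/2:
L_0(1/2) = (1/2)·(-1/2)/[(-1)·(-2)] = -1/8
L_1(1/2) = (3/2)·(-1/2)/[(1)·(-1)] = 3/4
L_2(1/2) = (3/2)·(1/2)/[(2)·(1)] = 3/8
Sum: 6·(-1/8) + 4·(3/4) + 8·(3/8) = 21/4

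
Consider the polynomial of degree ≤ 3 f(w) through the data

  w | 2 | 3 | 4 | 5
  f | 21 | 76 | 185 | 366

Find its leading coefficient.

3

L_0(w) = (w - 3)(w - 4)(w - 5) / [-6] = -(1/6)w^3 + 2w^2 - (47/6)w + 10
L_1(w) = (w - 2)(w - 4)(w - 5) / [2] = (1/2)w^3 - (11/2)w^2 + 19w - 20
L_2(w) = (w - 2)(w - 3)(w - 5) / [-2] = -(1/2)w^3 + 5w^2 - (31/2)w + 15
L_3(w) = (w - 2)(w - 3)(w - 4) / [6] = (1/6)w^3 - (3/2)w^2 + (13/3)w - 4
f(w) = 21·L_0 + 76·L_1 + 185·L_2 + 366·L_3
Only the coefficient of w^3 is needed; take it from each L_i and combine:
21·(-1/6) + 76·(1/2) + 185·(-1/2) + 366·(1/6) = 3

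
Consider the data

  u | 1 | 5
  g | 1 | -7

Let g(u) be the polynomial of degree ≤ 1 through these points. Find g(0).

L_0(0) = (-5)/[(-4)] = 5/4
L_1(0) = (-1)/[(4)] = -1/4
Sum: 1·(5/4) + (-7)·(-1/4) = 3

3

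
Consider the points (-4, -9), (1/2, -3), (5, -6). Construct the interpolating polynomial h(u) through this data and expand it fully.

h(u) = -(2/9)u^2 + (5/9)u - 29/9

Build the Lagrange basis polynomials:
L_0(u) = (u - 1/2)(u - 5) / [81/2] = (2/81)u^2 - (11/81)u + 5/81
L_1(u) = (u + 4)(u - 5) / [-81/4] = -(4/81)u^2 + (4/81)u + 80/81
L_2(u) = (u + 4)(u - 1/2) / [81/2] = (2/81)u^2 + (7/81)u - 4/81
h(u) = (-9)·L_0 + (-3)·L_1 + (-6)·L_2
  (-9)·L_0(u) = -(2/9)u^2 + (11/9)u - 5/9
  (-3)·L_1(u) = (4/27)u^2 - (4/27)u - 80/27
  (-6)·L_2(u) = -(4/27)u^2 - (14/27)u + 8/27
Adding term by term: -(2/9)u^2 + (5/9)u - 29/9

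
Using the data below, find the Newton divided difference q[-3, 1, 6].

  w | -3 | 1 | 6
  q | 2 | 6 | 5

q[-3,1] = (6 - 2) / (1 - (-3)) = 1
q[1,6] = (5 - 6) / (6 - 1) = -1/5
q[-3,1,6] = (-1/5 - 1) / (6 - (-3)) = -2/15

-2/15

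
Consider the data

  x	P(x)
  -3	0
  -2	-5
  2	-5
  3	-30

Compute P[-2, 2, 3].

-5

P[-2,2] = (-5 - (-5)) / (2 - (-2)) = 0
P[2,3] = (-30 - (-5)) / (3 - 2) = -25
P[-2,2,3] = (-25 - 0) / (3 - (-2)) = -5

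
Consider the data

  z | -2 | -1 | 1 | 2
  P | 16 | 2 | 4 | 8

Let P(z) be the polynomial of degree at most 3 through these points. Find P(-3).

48

L_0(-3) = (-2)·(-4)·(-5)/[(-1)·(-3)·(-4)] = 10/3
L_1(-3) = (-1)·(-4)·(-5)/[(1)·(-2)·(-3)] = -10/3
L_2(-3) = (-1)·(-2)·(-5)/[(3)·(2)·(-1)] = 5/3
L_3(-3) = (-1)·(-2)·(-4)/[(4)·(3)·(1)] = -2/3
Sum: 16·(10/3) + 2·(-10/3) + 4·(5/3) + 8·(-2/3) = 48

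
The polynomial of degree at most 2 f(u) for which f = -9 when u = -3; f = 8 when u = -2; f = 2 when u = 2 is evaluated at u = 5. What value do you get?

-401/5

L_0(5) = (7)·(3)/[(-1)·(-5)] = 21/5
L_1(5) = (8)·(3)/[(1)·(-4)] = -6
L_2(5) = (8)·(7)/[(5)·(4)] = 14/5
Sum: (-9)·(21/5) + 8·(-6) + 2·(14/5) = -401/5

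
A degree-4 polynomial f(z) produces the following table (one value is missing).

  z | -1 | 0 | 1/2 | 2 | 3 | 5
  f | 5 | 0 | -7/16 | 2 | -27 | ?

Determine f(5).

-415

The 5 known values determine f uniquely (degree ≤ 4).
L_0(5) = (5)·(9/2)·(3)·(2)/[(-1)·(-3/2)·(-3)·(-4)] = 15/2
L_1(5) = (6)·(9/2)·(3)·(2)/[(1)·(-1/2)·(-2)·(-3)] = -54
L_2(5) = (6)·(5)·(3)·(2)/[(3/2)·(1/2)·(-3/2)·(-5/2)] = 64
L_3(5) = (6)·(5)·(9/2)·(2)/[(3)·(2)·(3/2)·(-1)] = -30
L_4(5) = (6)·(5)·(9/2)·(3)/[(4)·(3)·(5/2)·(1)] = 27/2
Sum: 5·(15/2) + 0 + (-7/16)·(64) + 2·(-30) + (-27)·(27/2) = -415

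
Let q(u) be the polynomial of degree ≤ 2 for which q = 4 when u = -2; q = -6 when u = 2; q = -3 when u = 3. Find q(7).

31

Evaluate each Lagrange basis at u = 7:
L_0(7) = (5)·(4)/[(-4)·(-5)] = 1
L_1(7) = (9)·(4)/[(4)·(-1)] = -9
L_2(7) = (9)·(5)/[(5)·(1)] = 9
Sum: 4·(1) + (-6)·(-9) + (-3)·(9) = 31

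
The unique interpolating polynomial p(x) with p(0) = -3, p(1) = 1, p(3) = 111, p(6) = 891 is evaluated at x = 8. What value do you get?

Evaluate each Lagrange basis at x = 8:
L_0(8) = (7)·(5)·(2)/[(-1)·(-3)·(-6)] = -35/9
L_1(8) = (8)·(5)·(2)/[(1)·(-2)·(-5)] = 8
L_2(8) = (8)·(7)·(2)/[(3)·(2)·(-3)] = -56/9
L_3(8) = (8)·(7)·(5)/[(6)·(5)·(3)] = 28/9
Sum: (-3)·(-35/9) + 1·(8) + 111·(-56/9) + 891·(28/9) = 2101

2101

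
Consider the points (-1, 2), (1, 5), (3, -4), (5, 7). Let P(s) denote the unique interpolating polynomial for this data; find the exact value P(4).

L_0(4) = (3)·(1)·(-1)/[(-2)·(-4)·(-6)] = 1/16
L_1(4) = (5)·(1)·(-1)/[(2)·(-2)·(-4)] = -5/16
L_2(4) = (5)·(3)·(-1)/[(4)·(2)·(-2)] = 15/16
L_3(4) = (5)·(3)·(1)/[(6)·(4)·(2)] = 5/16
Sum: 2·(1/16) + 5·(-5/16) + (-4)·(15/16) + 7·(5/16) = -3

-3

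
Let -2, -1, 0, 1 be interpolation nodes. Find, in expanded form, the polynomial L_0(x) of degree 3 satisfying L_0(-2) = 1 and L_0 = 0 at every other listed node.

L_0(x) = (x + 1)x(x - 1) / [(-1)·(-2)·(-3)]
       = (x^3 - x) / (-6)

L_0(x) = -(1/6)x^3 + (1/6)x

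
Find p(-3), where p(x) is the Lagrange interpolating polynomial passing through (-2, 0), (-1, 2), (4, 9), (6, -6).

-3/20

L_0(-3) = (-2)·(-7)·(-9)/[(-1)·(-6)·(-8)] = 21/8
L_1(-3) = (-1)·(-7)·(-9)/[(1)·(-5)·(-7)] = -9/5
L_2(-3) = (-1)·(-2)·(-9)/[(6)·(5)·(-2)] = 3/10
L_3(-3) = (-1)·(-2)·(-7)/[(8)·(7)·(2)] = -1/8
Sum: 0 + 2·(-9/5) + 9·(3/10) + (-6)·(-1/8) = -3/20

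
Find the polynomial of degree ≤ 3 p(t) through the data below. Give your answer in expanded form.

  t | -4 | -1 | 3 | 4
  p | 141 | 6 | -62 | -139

p(t) = -2t^3 - 3t + 1

Build the Lagrange basis polynomials:
L_0(t) = (t + 1)(t - 3)(t - 4) / [-168] = -(1/168)t^3 + (1/28)t^2 - (5/168)t - 1/14
L_1(t) = (t + 4)(t - 3)(t - 4) / [60] = (1/60)t^3 - (1/20)t^2 - (4/15)t + 4/5
L_2(t) = (t + 4)(t + 1)(t - 4) / [-28] = -(1/28)t^3 - (1/28)t^2 + (4/7)t + 4/7
L_3(t) = (t + 4)(t + 1)(t - 3) / [40] = (1/40)t^3 + (1/20)t^2 - (11/40)t - 3/10
p(t) = 141·L_0 + 6·L_1 + (-62)·L_2 + (-139)·L_3
  141·L_0(t) = -(47/56)t^3 + (141/28)t^2 - (235/56)t - 141/14
  6·L_1(t) = (1/10)t^3 - (3/10)t^2 - (8/5)t + 24/5
  (-62)·L_2(t) = (31/14)t^3 + (31/14)t^2 - (248/7)t - 248/7
  (-139)·L_3(t) = -(139/40)t^3 - (139/20)t^2 + (1529/40)t + 417/10
Adding term by term: -2t^3 - 3t + 1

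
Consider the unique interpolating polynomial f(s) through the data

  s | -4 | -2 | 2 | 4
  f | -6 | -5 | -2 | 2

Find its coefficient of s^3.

The leading coefficient equals the top divided difference f[-4,-2,2,4].
f[-4,-2] = (-5 - (-6)) / (-2 - (-4)) = 1/2
f[-2,2] = (-2 - (-5)) / (2 - (-2)) = 3/4
f[2,4] = (2 - (-2)) / (4 - 2) = 2
f[-4,-2,2] = (3/4 - 1/2) / (2 - (-4)) = 1/24
f[-2,2,4] = (2 - 3/4) / (4 - (-2)) = 5/24
f[-4,-2,2,4] = (5/24 - 1/24) / (4 - (-4)) = 1/48

1/48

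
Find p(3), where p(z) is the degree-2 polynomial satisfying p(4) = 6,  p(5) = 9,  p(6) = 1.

-8

Using Newton's divided-difference form:
p[4,5] = (9 - 6) / (5 - 4) = 3
p[5,6] = (1 - 9) / (6 - 5) = -8
p[4,5,6] = (-8 - 3) / (6 - 4) = -11/2
p(3) = 6 + 3·(-1) + (-11/2)·(-1)·(-2) = -8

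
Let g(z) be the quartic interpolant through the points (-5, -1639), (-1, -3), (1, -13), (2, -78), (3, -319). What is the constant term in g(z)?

Build the Lagrange basis polynomials:
L_0(z) = (z + 1)(z - 1)(z - 2)(z - 3) / [1344] = (1/1344)z^4 - (5/1344)z^3 + (5/1344)z^2 + (5/1344)z - 1/224
L_1(z) = (z + 5)(z - 1)(z - 2)(z - 3) / [-96] = -(1/96)z^4 + (1/96)z^3 + (19/96)z^2 - (49/96)z + 5/16
L_2(z) = (z + 5)(z + 1)(z - 2)(z - 3) / [24] = (1/24)z^4 + (1/24)z^3 - (19/24)z^2 + (11/24)z + 5/4
L_3(z) = (z + 5)(z + 1)(z - 1)(z - 3) / [-21] = -(1/21)z^4 - (2/21)z^3 + (16/21)z^2 + (2/21)z - 5/7
L_4(z) = (z + 5)(z + 1)(z - 1)(z - 2) / [64] = (1/64)z^4 + (3/64)z^3 - (11/64)z^2 - (3/64)z + 5/32
g(z) = (-1639)·L_0 + (-3)·L_1 + (-13)·L_2 + (-78)·L_3 + (-319)·L_4
Only the constant term is needed; take it from each L_i and combine:
(-1639)·(-1/224) + (-3)·(5/16) + (-13)·(5/4) + (-78)·(-5/7) + (-319)·(5/32) = -4

-4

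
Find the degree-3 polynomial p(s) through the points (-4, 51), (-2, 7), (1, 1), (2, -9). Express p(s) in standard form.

p(s) = -s^3 - s^2 + 3

Newton's divided differences:
p[-4,-2] = (7 - 51) / (-2 - (-4)) = -22
p[-2,1] = (1 - 7) / (1 - (-2)) = -2
p[1,2] = (-9 - 1) / (2 - 1) = -10
p[-4,-2,1] = (-2 - (-22)) / (1 - (-4)) = 4
p[-2,1,2] = (-10 - (-2)) / (2 - (-2)) = -2
p[-4,-2,1,2] = (-2 - 4) / (2 - (-4)) = -1
p(s) = 51 + (-22)·(s + 4) + 4·(s + 4)(s + 2) + (-1)·(s + 4)(s + 2)(s - 1)
Expanding: p(s) = -s^3 - s^2 + 3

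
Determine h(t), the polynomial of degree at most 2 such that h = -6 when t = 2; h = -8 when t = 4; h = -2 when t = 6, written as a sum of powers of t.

h(t) = t^2 - 7t + 4

L_0(t) = (t - 4)(t - 6) / [8] = (1/8)t^2 - (5/4)t + 3
L_1(t) = (t - 2)(t - 6) / [-4] = -(1/4)t^2 + 2t - 3
L_2(t) = (t - 2)(t - 4) / [8] = (1/8)t^2 - (3/4)t + 1
h(t) = (-6)·L_0 + (-8)·L_1 + (-2)·L_2
  (-6)·L_0(t) = -(3/4)t^2 + (15/2)t - 18
  (-8)·L_1(t) = 2t^2 - 16t + 24
  (-2)·L_2(t) = -(1/4)t^2 + (3/2)t - 2
Adding term by term: t^2 - 7t + 4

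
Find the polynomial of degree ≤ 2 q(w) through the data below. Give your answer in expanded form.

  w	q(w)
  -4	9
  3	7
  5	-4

q(w) = -(73/126)w^2 - (109/126)w + 311/21

Newton's divided differences:
q[-4,3] = (7 - 9) / (3 - (-4)) = -2/7
q[3,5] = (-4 - 7) / (5 - 3) = -11/2
q[-4,3,5] = (-11/2 - (-2/7)) / (5 - (-4)) = -73/126
q(w) = 9 + (-2/7)·(w + 4) + (-73/126)·(w + 4)(w - 3)
Expanding: q(w) = -(73/126)w^2 - (109/126)w + 311/21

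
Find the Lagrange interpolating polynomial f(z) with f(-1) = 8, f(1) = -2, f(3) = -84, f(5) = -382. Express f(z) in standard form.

Build the Lagrange basis polynomials:
L_0(z) = (z - 1)(z - 3)(z - 5) / [-48] = -(1/48)z^3 + (3/16)z^2 - (23/48)z + 5/16
L_1(z) = (z + 1)(z - 3)(z - 5) / [16] = (1/16)z^3 - (7/16)z^2 + (7/16)z + 15/16
L_2(z) = (z + 1)(z - 1)(z - 5) / [-16] = -(1/16)z^3 + (5/16)z^2 + (1/16)z - 5/16
L_3(z) = (z + 1)(z - 1)(z - 3) / [48] = (1/48)z^3 - (1/16)z^2 - (1/48)z + 1/16
f(z) = 8·L_0 + (-2)·L_1 + (-84)·L_2 + (-382)·L_3
  8·L_0(z) = -(1/6)z^3 + (3/2)z^2 - (23/6)z + 5/2
  (-2)·L_1(z) = -(1/8)z^3 + (7/8)z^2 - (7/8)z - 15/8
  (-84)·L_2(z) = (21/4)z^3 - (105/4)z^2 - (21/4)z + 105/4
  (-382)·L_3(z) = -(191/24)z^3 + (191/8)z^2 + (191/24)z - 191/8
Adding term by term: -3z^3 - 2z + 3

f(z) = -3z^3 - 2z + 3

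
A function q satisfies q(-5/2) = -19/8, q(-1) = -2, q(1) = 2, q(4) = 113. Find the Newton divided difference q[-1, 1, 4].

7

q[-1,1] = (2 - (-2)) / (1 - (-1)) = 2
q[1,4] = (113 - 2) / (4 - 1) = 37
q[-1,1,4] = (37 - 2) / (4 - (-1)) = 7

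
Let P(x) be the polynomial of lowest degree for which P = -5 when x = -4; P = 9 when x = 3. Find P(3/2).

Evaluate each Lagrange basis at x = 3/2:
L_0(3/2) = (-3/2)/[(-7)] = 3/14
L_1(3/2) = (11/2)/[(7)] = 11/14
Sum: (-5)·(3/14) + 9·(11/14) = 6

6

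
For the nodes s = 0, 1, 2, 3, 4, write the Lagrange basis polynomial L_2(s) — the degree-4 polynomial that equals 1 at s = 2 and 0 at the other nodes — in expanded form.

L_2(s) = (1/4)s^4 - 2s^3 + (19/4)s^2 - 3s

L_2(s) = s(s - 1)(s - 3)(s - 4) / [(2)·(1)·(-1)·(-2)]
       = (s^4 - 8s^3 + 19s^2 - 12s) / (4)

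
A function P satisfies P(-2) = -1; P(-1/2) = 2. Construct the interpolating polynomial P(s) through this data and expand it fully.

Build the Lagrange basis polynomials:
L_0(s) = (s + 1/2) / [-3/2] = -(2/3)s - 1/3
L_1(s) = (s + 2) / [3/2] = (2/3)s + 4/3
P(s) = (-1)·L_0 + 2·L_1
  (-1)·L_0(s) = (2/3)s + 1/3
  2·L_1(s) = (4/3)s + 8/3
Adding term by term: 2s + 3

P(s) = 2s + 3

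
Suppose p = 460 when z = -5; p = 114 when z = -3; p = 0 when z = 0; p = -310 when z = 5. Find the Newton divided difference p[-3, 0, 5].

p[-3,0] = (0 - 114) / (0 - (-3)) = -38
p[0,5] = (-310 - 0) / (5 - 0) = -62
p[-3,0,5] = (-62 - (-38)) / (5 - (-3)) = -3

-3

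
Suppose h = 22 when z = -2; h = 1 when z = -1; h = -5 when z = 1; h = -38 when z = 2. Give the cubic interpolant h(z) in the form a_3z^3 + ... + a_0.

Build the Lagrange basis polynomials:
L_0(z) = (z + 1)(z - 1)(z - 2) / [-12] = -(1/12)z^3 + (1/6)z^2 + (1/12)z - 1/6
L_1(z) = (z + 2)(z - 1)(z - 2) / [6] = (1/6)z^3 - (1/6)z^2 - (2/3)z + 2/3
L_2(z) = (z + 2)(z + 1)(z - 2) / [-6] = -(1/6)z^3 - (1/6)z^2 + (2/3)z + 2/3
L_3(z) = (z + 2)(z + 1)(z - 1) / [12] = (1/12)z^3 + (1/6)z^2 - (1/12)z - 1/6
h(z) = 22·L_0 + 1·L_1 + (-5)·L_2 + (-38)·L_3
  22·L_0(z) = -(11/6)z^3 + (11/3)z^2 + (11/6)z - 11/3
  1·L_1(z) = (1/6)z^3 - (1/6)z^2 - (2/3)z + 2/3
  (-5)·L_2(z) = (5/6)z^3 + (5/6)z^2 - (10/3)z - 10/3
  (-38)·L_3(z) = -(19/6)z^3 - (19/3)z^2 + (19/6)z + 19/3
Adding term by term: -4z^3 - 2z^2 + z

h(z) = -4z^3 - 2z^2 + z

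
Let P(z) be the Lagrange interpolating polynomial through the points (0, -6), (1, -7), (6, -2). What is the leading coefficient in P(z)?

1/3

The leading coefficient equals the top divided difference P[0,1,6].
P[0,1] = (-7 - (-6)) / (1 - 0) = -1
P[1,6] = (-2 - (-7)) / (6 - 1) = 1
P[0,1,6] = (1 - (-1)) / (6 - 0) = 1/3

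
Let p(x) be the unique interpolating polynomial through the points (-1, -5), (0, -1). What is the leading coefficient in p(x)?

The leading coefficient equals the top divided difference p[-1,0].
p[-1,0] = (-1 - (-5)) / (0 - (-1)) = 4

4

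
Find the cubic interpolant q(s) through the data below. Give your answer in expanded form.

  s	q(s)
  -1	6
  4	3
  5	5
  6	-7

q(s) = -(223/210)s^3 + (125/14)s^2 - (1426/105)s - 123/7

Newton's divided differences:
q[-1,4] = (3 - 6) / (4 - (-1)) = -3/5
q[4,5] = (5 - 3) / (5 - 4) = 2
q[5,6] = (-7 - 5) / (6 - 5) = -12
q[-1,4,5] = (2 - (-3/5)) / (5 - (-1)) = 13/30
q[4,5,6] = (-12 - 2) / (6 - 4) = -7
q[-1,4,5,6] = (-7 - 13/30) / (6 - (-1)) = -223/210
q(s) = 6 + (-3/5)·(s + 1) + (13/30)·(s + 1)(s - 4) + (-223/210)·(s + 1)(s - 4)(s - 5)
Expanding: q(s) = -(223/210)s^3 + (125/14)s^2 - (1426/105)s - 123/7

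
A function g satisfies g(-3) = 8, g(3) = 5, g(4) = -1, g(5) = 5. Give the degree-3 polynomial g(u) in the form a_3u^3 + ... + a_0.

g(u) = (95/112)u^3 - (117/28)u^2 - (911/112)u + 1235/28

L_0(u) = (u - 3)(u - 4)(u - 5) / [-336] = -(1/336)u^3 + (1/28)u^2 - (47/336)u + 5/28
L_1(u) = (u + 3)(u - 4)(u - 5) / [12] = (1/12)u^3 - (1/2)u^2 - (7/12)u + 5
L_2(u) = (u + 3)(u - 3)(u - 5) / [-7] = -(1/7)u^3 + (5/7)u^2 + (9/7)u - 45/7
L_3(u) = (u + 3)(u - 3)(u - 4) / [16] = (1/16)u^3 - (1/4)u^2 - (9/16)u + 9/4
g(u) = 8·L_0 + 5·L_1 + (-1)·L_2 + 5·L_3
  8·L_0(u) = -(1/42)u^3 + (2/7)u^2 - (47/42)u + 10/7
  5·L_1(u) = (5/12)u^3 - (5/2)u^2 - (35/12)u + 25
  (-1)·L_2(u) = (1/7)u^3 - (5/7)u^2 - (9/7)u + 45/7
  5·L_3(u) = (5/16)u^3 - (5/4)u^2 - (45/16)u + 45/4
Adding term by term: (95/112)u^3 - (117/28)u^2 - (911/112)u + 1235/28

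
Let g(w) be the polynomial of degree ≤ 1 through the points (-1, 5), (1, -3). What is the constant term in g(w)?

1

Build the Lagrange basis polynomials:
L_0(w) = (w - 1) / [-2] = -(1/2)w + 1/2
L_1(w) = (w + 1) / [2] = (1/2)w + 1/2
g(w) = 5·L_0 + (-3)·L_1
Only the constant term is needed; take it from each L_i and combine:
5·(1/2) + (-3)·(1/2) = 1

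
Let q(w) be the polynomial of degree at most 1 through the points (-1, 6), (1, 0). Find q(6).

Evaluate each Lagrange basis at w = 6:
L_0(6) = (5)/[(-2)] = -5/2
L_1(6) = (7)/[(2)] = 7/2
Sum: 6·(-5/2) + 0 = -15

-15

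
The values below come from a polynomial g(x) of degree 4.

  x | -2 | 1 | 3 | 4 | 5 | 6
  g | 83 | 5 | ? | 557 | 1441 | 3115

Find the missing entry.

163

The 5 known values determine g uniquely (degree ≤ 4).
Evaluate each Lagrange basis at x = 3:
L_0(3) = (2)·(-1)·(-2)·(-3)/[(-3)·(-6)·(-7)·(-8)] = -1/84
L_1(3) = (5)·(-1)·(-2)·(-3)/[(3)·(-3)·(-4)·(-5)] = 1/6
L_2(3) = (5)·(2)·(-2)·(-3)/[(6)·(3)·(-1)·(-2)] = 5/3
L_3(3) = (5)·(2)·(-1)·(-3)/[(7)·(4)·(1)·(-1)] = -15/14
L_4(3) = (5)·(2)·(-1)·(-2)/[(8)·(5)·(2)·(1)] = 1/4
Sum: 83·(-1/84) + 5·(1/6) + 557·(5/3) + 1441·(-15/14) + 3115·(1/4) = 163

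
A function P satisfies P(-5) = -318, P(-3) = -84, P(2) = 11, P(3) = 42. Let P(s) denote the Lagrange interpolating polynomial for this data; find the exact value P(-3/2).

Evaluate each Lagrange basis at s = -3/2:
L_0(-3/2) = (3/2)·(-7/2)·(-9/2)/[(-2)·(-7)·(-8)] = -27/128
L_1(-3/2) = (7/2)·(-7/2)·(-9/2)/[(2)·(-5)·(-6)] = 147/160
L_2(-3/2) = (7/2)·(3/2)·(-9/2)/[(7)·(5)·(-1)] = 27/40
L_3(-3/2) = (7/2)·(3/2)·(-7/2)/[(8)·(6)·(1)] = -49/128
Sum: (-318)·(-27/128) + (-84)·(147/160) + 11·(27/40) + 42·(-49/128) = -75/4

-75/4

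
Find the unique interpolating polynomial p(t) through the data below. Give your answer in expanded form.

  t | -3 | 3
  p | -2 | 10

L_0(t) = (t - 3) / [-6] = -(1/6)t + 1/2
L_1(t) = (t + 3) / [6] = (1/6)t + 1/2
p(t) = (-2)·L_0 + 10·L_1
  (-2)·L_0(t) = (1/3)t - 1
  10·L_1(t) = (5/3)t + 5
Adding term by term: 2t + 4

p(t) = 2t + 4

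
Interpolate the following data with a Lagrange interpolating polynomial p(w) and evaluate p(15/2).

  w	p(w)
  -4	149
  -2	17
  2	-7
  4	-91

Evaluate each Lagrange basis at w = 15/2:
L_0(15/2) = (19/2)·(11/2)·(7/2)/[(-2)·(-6)·(-8)] = -1463/768
L_1(15/2) = (23/2)·(11/2)·(7/2)/[(2)·(-4)·(-6)] = 1771/384
L_2(15/2) = (23/2)·(19/2)·(7/2)/[(6)·(4)·(-2)] = -3059/384
L_3(15/2) = (23/2)·(19/2)·(11/2)/[(8)·(6)·(2)] = 4807/768
Sum: 149·(-1463/768) + 17·(1771/384) + (-7)·(-3059/384) + (-91)·(4807/768) = -2877/4

-2877/4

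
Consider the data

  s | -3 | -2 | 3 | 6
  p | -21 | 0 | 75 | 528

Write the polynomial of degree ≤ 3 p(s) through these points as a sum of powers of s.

Newton's divided differences:
p[-3,-2] = (0 - (-21)) / (-2 - (-3)) = 21
p[-2,3] = (75 - 0) / (3 - (-2)) = 15
p[3,6] = (528 - 75) / (6 - 3) = 151
p[-3,-2,3] = (15 - 21) / (3 - (-3)) = -1
p[-2,3,6] = (151 - 15) / (6 - (-2)) = 17
p[-3,-2,3,6] = (17 - (-1)) / (6 - (-3)) = 2
p(s) = -21 + 21·(s + 3) + (-1)·(s + 3)(s + 2) + 2·(s + 3)(s + 2)(s - 3)
Expanding: p(s) = 2s^3 + 3s^2 - 2s

p(s) = 2s^3 + 3s^2 - 2s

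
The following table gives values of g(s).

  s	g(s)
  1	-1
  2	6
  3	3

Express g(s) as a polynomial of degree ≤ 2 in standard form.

Newton's divided differences:
g[1,2] = (6 - (-1)) / (2 - 1) = 7
g[2,3] = (3 - 6) / (3 - 2) = -3
g[1,2,3] = (-3 - 7) / (3 - 1) = -5
g(s) = -1 + 7·(s - 1) + (-5)·(s - 1)(s - 2)
Expanding: g(s) = -5s^2 + 22s - 18

g(s) = -5s^2 + 22s - 18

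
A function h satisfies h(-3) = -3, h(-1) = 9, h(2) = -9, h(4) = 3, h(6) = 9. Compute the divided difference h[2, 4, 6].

-3/4

h[2,4] = (3 - (-9)) / (4 - 2) = 6
h[4,6] = (9 - 3) / (6 - 4) = 3
h[2,4,6] = (3 - 6) / (6 - 2) = -3/4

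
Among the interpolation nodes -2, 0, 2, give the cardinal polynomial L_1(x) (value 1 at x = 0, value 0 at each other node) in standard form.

L_1(x) = -(1/4)x^2 + 1

L_1(x) = (x + 2)(x - 2) / [(2)·(-2)]
       = (x^2 - 4) / (-4)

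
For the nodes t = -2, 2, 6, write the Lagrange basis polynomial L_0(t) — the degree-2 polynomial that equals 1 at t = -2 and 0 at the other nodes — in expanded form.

L_0(t) = (t - 2)(t - 6) / [(-4)·(-8)]
       = (t^2 - 8t + 12) / (32)

L_0(t) = (1/32)t^2 - (1/4)t + 3/8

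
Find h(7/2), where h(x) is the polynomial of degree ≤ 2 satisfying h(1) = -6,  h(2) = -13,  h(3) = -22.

-109/4

Evaluate each Lagrange basis at x = 7/2:
L_0(7/2) = (3/2)·(1/2)/[(-1)·(-2)] = 3/8
L_1(7/2) = (5/2)·(1/2)/[(1)·(-1)] = -5/4
L_2(7/2) = (5/2)·(3/2)/[(2)·(1)] = 15/8
Sum: (-6)·(3/8) + (-13)·(-5/4) + (-22)·(15/8) = -109/4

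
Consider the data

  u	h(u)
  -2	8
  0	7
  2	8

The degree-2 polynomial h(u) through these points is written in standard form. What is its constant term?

L_0(u) = u(u - 2) / [8] = (1/8)u^2 - (1/4)u
L_1(u) = (u + 2)(u - 2) / [-4] = -(1/4)u^2 + 1
L_2(u) = (u + 2)u / [8] = (1/8)u^2 + (1/4)u
h(u) = 8·L_0 + 7·L_1 + 8·L_2
Only the constant term is needed; take it from each L_i and combine:
8·(0) + 7·(1) + 8·(0) = 7

7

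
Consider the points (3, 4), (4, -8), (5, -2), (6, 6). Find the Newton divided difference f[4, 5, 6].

f[4,5] = (-2 - (-8)) / (5 - 4) = 6
f[5,6] = (6 - (-2)) / (6 - 5) = 8
f[4,5,6] = (8 - 6) / (6 - 4) = 1

1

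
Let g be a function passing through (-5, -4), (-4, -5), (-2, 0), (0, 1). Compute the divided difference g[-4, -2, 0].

g[-4,-2] = (0 - (-5)) / (-2 - (-4)) = 5/2
g[-2,0] = (1 - 0) / (0 - (-2)) = 1/2
g[-4,-2,0] = (1/2 - 5/2) / (0 - (-4)) = -1/2

-1/2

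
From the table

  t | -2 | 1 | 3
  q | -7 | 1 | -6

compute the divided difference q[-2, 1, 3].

q[-2,1] = (1 - (-7)) / (1 - (-2)) = 8/3
q[1,3] = (-6 - 1) / (3 - 1) = -7/2
q[-2,1,3] = (-7/2 - 8/3) / (3 - (-2)) = -37/30

-37/30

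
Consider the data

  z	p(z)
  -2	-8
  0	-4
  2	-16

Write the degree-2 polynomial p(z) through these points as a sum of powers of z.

p(z) = -2z^2 - 2z - 4

Newton's divided differences:
p[-2,0] = (-4 - (-8)) / (0 - (-2)) = 2
p[0,2] = (-16 - (-4)) / (2 - 0) = -6
p[-2,0,2] = (-6 - 2) / (2 - (-2)) = -2
p(z) = -8 + 2·(z + 2) + (-2)·(z + 2)z
Expanding: p(z) = -2z^2 - 2z - 4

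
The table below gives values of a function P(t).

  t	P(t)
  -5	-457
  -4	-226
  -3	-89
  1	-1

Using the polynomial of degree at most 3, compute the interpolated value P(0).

Using Newton's divided-difference form:
P[-5,-4] = (-226 - (-457)) / (-4 - (-5)) = 231
P[-4,-3] = (-89 - (-226)) / (-3 - (-4)) = 137
P[-3,1] = (-1 - (-89)) / (1 - (-3)) = 22
P[-5,-4,-3] = (137 - 231) / (-3 - (-5)) = -47
P[-4,-3,1] = (22 - 137) / (1 - (-4)) = -23
P[-5,-4,-3,1] = (-23 - (-47)) / (1 - (-5)) = 4
P(0) = -457 + 231·(5) + (-47)·(5)·(4) + 4·(5)·(4)·(3) = -2

-2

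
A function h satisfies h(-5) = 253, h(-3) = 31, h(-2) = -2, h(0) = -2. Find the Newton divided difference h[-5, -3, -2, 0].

-3

h[-5,-3] = (31 - 253) / (-3 - (-5)) = -111
h[-3,-2] = (-2 - 31) / (-2 - (-3)) = -33
h[-2,0] = (-2 - (-2)) / (0 - (-2)) = 0
h[-5,-3,-2] = (-33 - (-111)) / (-2 - (-5)) = 26
h[-3,-2,0] = (0 - (-33)) / (0 - (-3)) = 11
h[-5,-3,-2,0] = (11 - 26) / (0 - (-5)) = -3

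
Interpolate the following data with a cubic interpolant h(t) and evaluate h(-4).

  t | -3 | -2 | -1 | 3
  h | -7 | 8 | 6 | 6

Using Newton's divided-difference form:
h[-3,-2] = (8 - (-7)) / (-2 - (-3)) = 15
h[-2,-1] = (6 - 8) / (-1 - (-2)) = -2
h[-1,3] = (6 - 6) / (3 - (-1)) = 0
h[-3,-2,-1] = (-2 - 15) / (-1 - (-3)) = -17/2
h[-2,-1,3] = (0 - (-2)) / (3 - (-2)) = 2/5
h[-3,-2,-1,3] = (2/5 - (-17/2)) / (3 - (-3)) = 89/60
h(-4) = -7 + 15·(-1) + (-17/2)·(-1)·(-2) + (89/60)·(-1)·(-2)·(-3) = -479/10

-479/10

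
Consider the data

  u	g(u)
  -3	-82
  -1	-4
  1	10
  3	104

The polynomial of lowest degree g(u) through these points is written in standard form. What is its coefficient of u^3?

3

The leading coefficient equals the top divided difference g[-3,-1,1,3].
g[-3,-1] = (-4 - (-82)) / (-1 - (-3)) = 39
g[-1,1] = (10 - (-4)) / (1 - (-1)) = 7
g[1,3] = (104 - 10) / (3 - 1) = 47
g[-3,-1,1] = (7 - 39) / (1 - (-3)) = -8
g[-1,1,3] = (47 - 7) / (3 - (-1)) = 10
g[-3,-1,1,3] = (10 - (-8)) / (3 - (-3)) = 3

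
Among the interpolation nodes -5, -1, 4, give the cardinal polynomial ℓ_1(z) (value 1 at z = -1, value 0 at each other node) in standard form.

ℓ_1(z) = (z + 5)(z - 4) / [(4)·(-5)]
       = (z^2 + z - 20) / (-20)

ℓ_1(z) = -(1/20)z^2 - (1/20)z + 1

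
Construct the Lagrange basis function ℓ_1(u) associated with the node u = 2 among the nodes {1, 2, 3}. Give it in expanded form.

ℓ_1(u) = (u - 1)(u - 3) / [(1)·(-1)]
       = (u^2 - 4u + 3) / (-1)

ℓ_1(u) = -u^2 + 4u - 3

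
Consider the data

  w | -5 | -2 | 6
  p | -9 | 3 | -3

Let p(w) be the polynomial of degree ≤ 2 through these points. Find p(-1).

Using Newton's divided-difference form:
p[-5,-2] = (3 - (-9)) / (-2 - (-5)) = 4
p[-2,6] = (-3 - 3) / (6 - (-2)) = -3/4
p[-5,-2,6] = (-3/4 - 4) / (6 - (-5)) = -19/44
p(-1) = -9 + 4·(4) + (-19/44)·(4)·(1) = 58/11

58/11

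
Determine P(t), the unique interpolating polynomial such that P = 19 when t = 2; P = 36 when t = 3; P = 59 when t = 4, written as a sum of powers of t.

P(t) = 3t^2 + 2t + 3

Newton's divided differences:
P[2,3] = (36 - 19) / (3 - 2) = 17
P[3,4] = (59 - 36) / (4 - 3) = 23
P[2,3,4] = (23 - 17) / (4 - 2) = 3
P(t) = 19 + 17·(t - 2) + 3·(t - 2)(t - 3)
Expanding: P(t) = 3t^2 + 2t + 3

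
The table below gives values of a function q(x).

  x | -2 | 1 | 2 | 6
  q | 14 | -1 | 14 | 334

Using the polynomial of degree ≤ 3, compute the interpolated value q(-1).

Using Newton's divided-difference form:
q[-2,1] = (-1 - 14) / (1 - (-2)) = -5
q[1,2] = (14 - (-1)) / (2 - 1) = 15
q[2,6] = (334 - 14) / (6 - 2) = 80
q[-2,1,2] = (15 - (-5)) / (2 - (-2)) = 5
q[1,2,6] = (80 - 15) / (6 - 1) = 13
q[-2,1,2,6] = (13 - 5) / (6 - (-2)) = 1
q(-1) = 14 + (-5)·(1) + 5·(1)·(-2) + 1·(1)·(-2)·(-3) = 5

5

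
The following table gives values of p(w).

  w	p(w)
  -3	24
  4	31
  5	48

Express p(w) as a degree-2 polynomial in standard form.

Build the Lagrange basis polynomials:
L_0(w) = (w - 4)(w - 5) / [56] = (1/56)w^2 - (9/56)w + 5/14
L_1(w) = (w + 3)(w - 5) / [-7] = -(1/7)w^2 + (2/7)w + 15/7
L_2(w) = (w + 3)(w - 4) / [8] = (1/8)w^2 - (1/8)w - 3/2
p(w) = 24·L_0 + 31·L_1 + 48·L_2
  24·L_0(w) = (3/7)w^2 - (27/7)w + 60/7
  31·L_1(w) = -(31/7)w^2 + (62/7)w + 465/7
  48·L_2(w) = 6w^2 - 6w - 72
Adding term by term: 2w^2 - w + 3

p(w) = 2w^2 - w + 3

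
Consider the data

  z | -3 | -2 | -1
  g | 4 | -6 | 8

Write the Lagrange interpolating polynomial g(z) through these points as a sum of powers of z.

g(z) = 12z^2 + 50z + 46

L_0(z) = (z + 2)(z + 1) / [2] = (1/2)z^2 + (3/2)z + 1
L_1(z) = (z + 3)(z + 1) / [-1] = -z^2 - 4z - 3
L_2(z) = (z + 3)(z + 2) / [2] = (1/2)z^2 + (5/2)z + 3
g(z) = 4·L_0 + (-6)·L_1 + 8·L_2
  4·L_0(z) = 2z^2 + 6z + 4
  (-6)·L_1(z) = 6z^2 + 24z + 18
  8·L_2(z) = 4z^2 + 20z + 24
Adding term by term: 12z^2 + 50z + 46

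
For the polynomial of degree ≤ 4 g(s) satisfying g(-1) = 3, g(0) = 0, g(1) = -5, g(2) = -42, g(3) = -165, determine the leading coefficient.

-1

L_0(s) = s(s - 1)(s - 2)(s - 3) / [24] = (1/24)s^4 - (1/4)s^3 + (11/24)s^2 - (1/4)s
L_1(s) = (s + 1)(s - 1)(s - 2)(s - 3) / [-6] = -(1/6)s^4 + (5/6)s^3 - (5/6)s^2 - (5/6)s + 1
L_2(s) = (s + 1)s(s - 2)(s - 3) / [4] = (1/4)s^4 - s^3 + (1/4)s^2 + (3/2)s
L_3(s) = (s + 1)s(s - 1)(s - 3) / [-6] = -(1/6)s^4 + (1/2)s^3 + (1/6)s^2 - (1/2)s
L_4(s) = (s + 1)s(s - 1)(s - 2) / [24] = (1/24)s^4 - (1/12)s^3 - (1/24)s^2 + (1/12)s
g(s) = 3·L_0 + 0·L_1 + (-5)·L_2 + (-42)·L_3 + (-165)·L_4
Only the coefficient of s^4 is needed; take it from each L_i and combine:
3·(1/24) + 0·(-1/6) + (-5)·(1/4) + (-42)·(-1/6) + (-165)·(1/24) = -1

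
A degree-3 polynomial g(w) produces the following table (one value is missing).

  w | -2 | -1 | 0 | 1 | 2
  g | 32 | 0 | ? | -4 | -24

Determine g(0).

-4

The 4 known values determine g uniquely (degree ≤ 3).
Evaluate each Lagrange basis at w = 0:
L_0(0) = (1)·(-1)·(-2)/[(-1)·(-3)·(-4)] = -1/6
L_1(0) = (2)·(-1)·(-2)/[(1)·(-2)·(-3)] = 2/3
L_2(0) = (2)·(1)·(-2)/[(3)·(2)·(-1)] = 2/3
L_3(0) = (2)·(1)·(-1)/[(4)·(3)·(1)] = -1/6
Sum: 32·(-1/6) + 0 + (-4)·(2/3) + (-24)·(-1/6) = -4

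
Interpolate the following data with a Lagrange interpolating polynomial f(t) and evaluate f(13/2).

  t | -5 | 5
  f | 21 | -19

L_0(13/2) = (3/2)/[(-10)] = -3/20
L_1(13/2) = (23/2)/[(10)] = 23/20
Sum: 21·(-3/20) + (-19)·(23/20) = -25

-25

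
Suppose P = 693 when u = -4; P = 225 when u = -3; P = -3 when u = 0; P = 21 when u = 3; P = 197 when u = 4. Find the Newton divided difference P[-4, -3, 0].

98

P[-4,-3] = (225 - 693) / (-3 - (-4)) = -468
P[-3,0] = (-3 - 225) / (0 - (-3)) = -76
P[-4,-3,0] = (-76 - (-468)) / (0 - (-4)) = 98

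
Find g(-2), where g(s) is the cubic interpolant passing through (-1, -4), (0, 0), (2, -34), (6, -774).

2

Evaluate each Lagrange basis at s = -2:
L_0(-2) = (-2)·(-4)·(-8)/[(-1)·(-3)·(-7)] = 64/21
L_1(-2) = (-1)·(-4)·(-8)/[(1)·(-2)·(-6)] = -8/3
L_2(-2) = (-1)·(-2)·(-8)/[(3)·(2)·(-4)] = 2/3
L_3(-2) = (-1)·(-2)·(-4)/[(7)·(6)·(4)] = -1/21
Sum: (-4)·(64/21) + 0 + (-34)·(2/3) + (-774)·(-1/21) = 2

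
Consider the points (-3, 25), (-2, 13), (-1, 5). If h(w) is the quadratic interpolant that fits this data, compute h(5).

Using Newton's divided-difference form:
h[-3,-2] = (13 - 25) / (-2 - (-3)) = -12
h[-2,-1] = (5 - 13) / (-1 - (-2)) = -8
h[-3,-2,-1] = (-8 - (-12)) / (-1 - (-3)) = 2
h(5) = 25 + (-12)·(8) + 2·(8)·(7) = 41

41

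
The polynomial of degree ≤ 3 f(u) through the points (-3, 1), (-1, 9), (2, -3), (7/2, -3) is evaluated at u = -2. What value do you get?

4757/585

L_0(-2) = (-1)·(-4)·(-11/2)/[(-2)·(-5)·(-13/2)] = 22/65
L_1(-2) = (1)·(-4)·(-11/2)/[(2)·(-3)·(-9/2)] = 22/27
L_2(-2) = (1)·(-1)·(-11/2)/[(5)·(3)·(-3/2)] = -11/45
L_3(-2) = (1)·(-1)·(-4)/[(13/2)·(9/2)·(3/2)] = 32/351
Sum: 1·(22/65) + 9·(22/27) + (-3)·(-11/45) + (-3)·(32/351) = 4757/585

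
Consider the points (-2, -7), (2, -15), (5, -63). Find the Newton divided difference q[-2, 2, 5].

-2

q[-2,2] = (-15 - (-7)) / (2 - (-2)) = -2
q[2,5] = (-63 - (-15)) / (5 - 2) = -16
q[-2,2,5] = (-16 - (-2)) / (5 - (-2)) = -2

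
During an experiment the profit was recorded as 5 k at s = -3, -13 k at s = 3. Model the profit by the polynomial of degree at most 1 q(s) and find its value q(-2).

L_0(-2) = (-5)/[(-6)] = 5/6
L_1(-2) = (1)/[(6)] = 1/6
Sum: 5·(5/6) + (-13)·(1/6) = 2

2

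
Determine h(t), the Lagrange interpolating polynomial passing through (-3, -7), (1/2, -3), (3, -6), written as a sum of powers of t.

L_0(t) = (t - 1/2)(t - 3) / [21] = (1/21)t^2 - (1/6)t + 1/14
L_1(t) = (t + 3)(t - 3) / [-35/4] = -(4/35)t^2 + 36/35
L_2(t) = (t + 3)(t - 1/2) / [15] = (1/15)t^2 + (1/6)t - 1/10
h(t) = (-7)·L_0 + (-3)·L_1 + (-6)·L_2
  (-7)·L_0(t) = -(1/3)t^2 + (7/6)t - 1/2
  (-3)·L_1(t) = (12/35)t^2 - 108/35
  (-6)·L_2(t) = -(2/5)t^2 - t + 3/5
Adding term by term: -(41/105)t^2 + (1/6)t - 209/70

h(t) = -(41/105)t^2 + (1/6)t - 209/70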